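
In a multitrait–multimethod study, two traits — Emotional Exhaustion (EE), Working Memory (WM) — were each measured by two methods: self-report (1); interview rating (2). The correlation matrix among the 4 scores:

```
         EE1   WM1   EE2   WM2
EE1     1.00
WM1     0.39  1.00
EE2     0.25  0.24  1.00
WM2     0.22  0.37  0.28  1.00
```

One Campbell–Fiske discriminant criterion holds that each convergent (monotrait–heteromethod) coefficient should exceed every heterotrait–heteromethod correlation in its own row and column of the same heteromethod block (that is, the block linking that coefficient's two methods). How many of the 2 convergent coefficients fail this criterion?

0

Checking each validity diagonal entry against its comparison values:
EE (methods 1·2): 0.25 vs {0.22, 0.24} → pass.
WM (methods 1·2): 0.37 vs {0.24, 0.22} → pass.
0 of 2 fail.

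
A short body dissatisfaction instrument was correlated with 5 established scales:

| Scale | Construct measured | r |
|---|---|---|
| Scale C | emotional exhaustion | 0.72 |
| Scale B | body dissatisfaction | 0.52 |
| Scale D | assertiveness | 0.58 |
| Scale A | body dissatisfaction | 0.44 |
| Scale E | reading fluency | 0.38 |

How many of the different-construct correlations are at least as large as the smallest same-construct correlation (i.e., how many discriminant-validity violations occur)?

Convergent (same construct = body dissatisfaction): Scale B, Scale A.
Smallest convergent = 0.44. Discriminant values: 0.72, 0.58, 0.38; count ≥ 0.44 → 2.

2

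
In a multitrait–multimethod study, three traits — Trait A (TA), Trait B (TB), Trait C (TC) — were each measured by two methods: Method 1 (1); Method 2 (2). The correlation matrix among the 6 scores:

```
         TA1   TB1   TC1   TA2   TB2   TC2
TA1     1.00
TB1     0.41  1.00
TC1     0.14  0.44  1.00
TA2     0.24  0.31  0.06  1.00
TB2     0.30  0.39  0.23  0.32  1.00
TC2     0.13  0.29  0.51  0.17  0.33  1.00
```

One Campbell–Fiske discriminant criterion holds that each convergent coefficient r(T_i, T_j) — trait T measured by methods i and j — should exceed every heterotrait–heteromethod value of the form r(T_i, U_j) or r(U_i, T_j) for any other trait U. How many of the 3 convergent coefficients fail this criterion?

1

Convergent coefficients and their comparison sets:
TA (methods 1·2): 0.24 vs {0.30, 0.31, 0.13, 0.06} → fail.
TB (methods 1·2): 0.39 vs {0.31, 0.30, 0.29, 0.23} → pass.
TC (methods 1·2): 0.51 vs {0.06, 0.13, 0.23, 0.29} → pass.
1 of 3 fail.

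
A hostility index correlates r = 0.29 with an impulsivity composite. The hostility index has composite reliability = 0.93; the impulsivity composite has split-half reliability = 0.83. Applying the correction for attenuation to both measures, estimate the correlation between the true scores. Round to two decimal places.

r_true = r_obs / √(r_xx · r_yy) = 0.29 / √(0.93 × 0.83) = 0.29 / √0.7719 = 0.29 / 0.8786 ≈ 0.33.

0.33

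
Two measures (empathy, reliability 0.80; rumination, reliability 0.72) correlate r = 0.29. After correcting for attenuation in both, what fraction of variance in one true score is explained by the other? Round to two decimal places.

0.15

Disattenuated r = 0.29 / √(0.80 × 0.72) = 0.29 / 0.7589 = 0.3821.
Shared true-score variance = 0.3821² = 0.1460 ≈ 0.15.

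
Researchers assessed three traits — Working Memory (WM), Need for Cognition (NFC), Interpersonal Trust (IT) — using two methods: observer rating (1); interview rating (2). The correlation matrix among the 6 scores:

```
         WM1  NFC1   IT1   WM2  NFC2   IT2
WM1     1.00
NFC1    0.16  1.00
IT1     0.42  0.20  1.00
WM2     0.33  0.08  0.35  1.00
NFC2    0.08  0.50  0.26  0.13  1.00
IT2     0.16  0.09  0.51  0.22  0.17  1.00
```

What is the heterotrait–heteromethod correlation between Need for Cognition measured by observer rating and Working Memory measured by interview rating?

Different traits and methods: r(NFC1, WM2) = 0.08.

0.08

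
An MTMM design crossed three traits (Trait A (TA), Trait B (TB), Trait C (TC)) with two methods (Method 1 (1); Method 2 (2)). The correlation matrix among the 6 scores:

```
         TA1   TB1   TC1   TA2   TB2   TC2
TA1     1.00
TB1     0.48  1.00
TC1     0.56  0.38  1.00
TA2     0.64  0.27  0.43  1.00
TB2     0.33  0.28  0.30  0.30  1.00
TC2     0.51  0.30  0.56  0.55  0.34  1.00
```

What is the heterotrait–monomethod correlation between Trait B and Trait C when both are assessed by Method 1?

0.38

Different traits, same method: r(TB1, TC1) = 0.38.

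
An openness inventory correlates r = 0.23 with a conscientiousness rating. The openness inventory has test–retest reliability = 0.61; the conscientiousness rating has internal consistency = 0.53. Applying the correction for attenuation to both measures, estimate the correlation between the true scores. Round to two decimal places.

r_true = r_obs / √(r_xx · r_yy) = 0.23 / √(0.61 × 0.53) = 0.23 / √0.3233 = 0.23 / 0.5686 ≈ 0.40.

0.40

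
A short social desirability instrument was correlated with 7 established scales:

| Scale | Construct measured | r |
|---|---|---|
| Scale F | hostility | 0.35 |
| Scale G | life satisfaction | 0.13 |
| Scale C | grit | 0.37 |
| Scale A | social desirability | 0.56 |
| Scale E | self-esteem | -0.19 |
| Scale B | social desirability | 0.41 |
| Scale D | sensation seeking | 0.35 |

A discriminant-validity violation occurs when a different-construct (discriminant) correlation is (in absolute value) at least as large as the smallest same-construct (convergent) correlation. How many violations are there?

Convergent (same construct = social desirability): Scale A, Scale B.
Smallest convergent = 0.41. Discriminant |r|: 0.35, 0.13, 0.37, 0.19, 0.35; count ≥ 0.41 → 0.

0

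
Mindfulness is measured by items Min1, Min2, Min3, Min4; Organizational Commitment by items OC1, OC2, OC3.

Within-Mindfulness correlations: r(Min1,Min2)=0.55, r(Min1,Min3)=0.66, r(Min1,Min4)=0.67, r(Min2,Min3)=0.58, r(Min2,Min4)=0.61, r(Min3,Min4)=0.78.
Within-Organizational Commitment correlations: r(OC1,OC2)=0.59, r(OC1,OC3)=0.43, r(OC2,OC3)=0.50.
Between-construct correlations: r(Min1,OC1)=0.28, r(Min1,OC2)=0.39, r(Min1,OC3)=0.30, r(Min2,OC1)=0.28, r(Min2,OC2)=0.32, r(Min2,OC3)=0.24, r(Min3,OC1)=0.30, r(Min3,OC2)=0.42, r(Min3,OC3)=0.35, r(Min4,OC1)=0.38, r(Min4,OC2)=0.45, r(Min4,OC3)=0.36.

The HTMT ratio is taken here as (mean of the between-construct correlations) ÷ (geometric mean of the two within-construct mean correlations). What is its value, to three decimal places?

0.595

Between-construct mean = 4.07/12 = 0.3392.
Mean within-Min = 3.85/6 = 0.6417; mean within-OC = 1.52/3 = 0.5067.
Geometric mean = √(0.6417 × 0.5067) = 0.5702.
HTMT = 0.3392 / 0.5702 = 0.595.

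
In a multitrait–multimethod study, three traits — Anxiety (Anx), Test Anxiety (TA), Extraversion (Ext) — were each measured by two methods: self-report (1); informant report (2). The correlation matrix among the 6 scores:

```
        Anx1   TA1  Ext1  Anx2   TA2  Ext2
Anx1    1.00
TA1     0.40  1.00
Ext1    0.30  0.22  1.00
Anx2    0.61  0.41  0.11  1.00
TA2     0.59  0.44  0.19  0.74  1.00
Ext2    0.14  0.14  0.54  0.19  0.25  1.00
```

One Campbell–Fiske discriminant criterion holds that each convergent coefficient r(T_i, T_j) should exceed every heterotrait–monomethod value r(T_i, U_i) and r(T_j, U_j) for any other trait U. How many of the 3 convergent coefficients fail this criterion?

Each convergent coefficient versus the relevant comparison correlations:
Anx (methods 1·2): 0.61 vs {0.40, 0.74, 0.30, 0.19} → fail.
TA (methods 1·2): 0.44 vs {0.40, 0.74, 0.22, 0.25} → fail.
Ext (methods 1·2): 0.54 vs {0.30, 0.19, 0.22, 0.25} → pass.
2 of 3 fail.

2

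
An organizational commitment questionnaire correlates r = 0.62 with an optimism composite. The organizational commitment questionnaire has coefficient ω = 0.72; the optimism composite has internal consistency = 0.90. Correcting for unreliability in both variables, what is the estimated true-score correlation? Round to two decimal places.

r_true = r_obs / √(r_xx · r_yy) = 0.62 / √(0.72 × 0.90) = 0.62 / √0.6480 = 0.62 / 0.8050 ≈ 0.77.

0.77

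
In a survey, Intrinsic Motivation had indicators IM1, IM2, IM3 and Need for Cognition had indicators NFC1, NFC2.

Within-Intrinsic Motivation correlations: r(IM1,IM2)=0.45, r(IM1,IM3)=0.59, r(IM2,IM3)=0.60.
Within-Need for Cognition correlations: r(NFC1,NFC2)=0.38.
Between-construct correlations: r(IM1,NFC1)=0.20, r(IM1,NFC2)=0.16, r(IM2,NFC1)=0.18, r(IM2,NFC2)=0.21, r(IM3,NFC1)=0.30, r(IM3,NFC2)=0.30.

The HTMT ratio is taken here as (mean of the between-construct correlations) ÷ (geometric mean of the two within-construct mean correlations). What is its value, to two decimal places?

0.49

Mean heterotrait r = 1.35/6 = 0.2250.
Mean within-IM = 1.64/3 = 0.5467; mean within-NFC = 0.38/1 = 0.3800.
Geometric mean = √(0.5467 × 0.3800) = 0.4558.
HTMT = 0.2250 / 0.4558 = 0.49.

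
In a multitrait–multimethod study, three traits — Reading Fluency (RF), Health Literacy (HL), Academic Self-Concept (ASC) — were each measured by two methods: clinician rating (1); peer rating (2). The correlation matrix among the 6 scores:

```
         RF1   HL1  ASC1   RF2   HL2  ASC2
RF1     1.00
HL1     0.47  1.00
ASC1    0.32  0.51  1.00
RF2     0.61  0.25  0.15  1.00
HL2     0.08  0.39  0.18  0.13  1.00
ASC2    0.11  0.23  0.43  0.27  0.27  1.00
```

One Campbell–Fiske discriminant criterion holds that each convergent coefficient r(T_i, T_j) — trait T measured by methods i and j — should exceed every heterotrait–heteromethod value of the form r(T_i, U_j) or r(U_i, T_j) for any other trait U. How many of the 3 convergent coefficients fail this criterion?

Convergent coefficients and their comparison sets:
RF (methods 1·2): 0.61 vs {0.08, 0.25, 0.11, 0.15} → pass.
HL (methods 1·2): 0.39 vs {0.25, 0.08, 0.23, 0.18} → pass.
ASC (methods 1·2): 0.43 vs {0.15, 0.11, 0.18, 0.23} → pass.
0 of 3 fail.

0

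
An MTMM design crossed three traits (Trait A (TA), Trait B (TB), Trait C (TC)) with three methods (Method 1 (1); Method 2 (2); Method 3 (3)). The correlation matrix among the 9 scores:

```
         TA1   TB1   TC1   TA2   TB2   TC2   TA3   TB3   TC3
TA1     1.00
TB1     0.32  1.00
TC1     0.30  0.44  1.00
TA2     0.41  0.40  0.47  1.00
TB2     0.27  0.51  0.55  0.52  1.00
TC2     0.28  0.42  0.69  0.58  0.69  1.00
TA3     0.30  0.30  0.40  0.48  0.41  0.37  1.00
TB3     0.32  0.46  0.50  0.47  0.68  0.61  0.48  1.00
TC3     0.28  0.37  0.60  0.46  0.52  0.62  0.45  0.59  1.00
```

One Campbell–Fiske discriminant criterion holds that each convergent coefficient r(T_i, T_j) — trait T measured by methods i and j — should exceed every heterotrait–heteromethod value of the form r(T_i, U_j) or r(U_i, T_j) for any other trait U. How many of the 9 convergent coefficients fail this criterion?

4

Checking each validity diagonal entry against its comparison values:
TA (methods 1·2): 0.41 vs {0.27, 0.40, 0.28, 0.47} → fail.
TA (methods 1·3): 0.30 vs {0.32, 0.30, 0.28, 0.40} → fail.
TA (methods 2·3): 0.48 vs {0.47, 0.41, 0.46, 0.37} → pass.
TB (methods 1·2): 0.51 vs {0.40, 0.27, 0.42, 0.55} → fail.
TB (methods 1·3): 0.46 vs {0.30, 0.32, 0.37, 0.50} → fail.
TB (methods 2·3): 0.68 vs {0.41, 0.47, 0.52, 0.61} → pass.
TC (methods 1·2): 0.69 vs {0.47, 0.28, 0.55, 0.42} → pass.
TC (methods 1·3): 0.60 vs {0.40, 0.28, 0.50, 0.37} → pass.
TC (methods 2·3): 0.62 vs {0.37, 0.46, 0.61, 0.52} → pass.
4 of 9 fail.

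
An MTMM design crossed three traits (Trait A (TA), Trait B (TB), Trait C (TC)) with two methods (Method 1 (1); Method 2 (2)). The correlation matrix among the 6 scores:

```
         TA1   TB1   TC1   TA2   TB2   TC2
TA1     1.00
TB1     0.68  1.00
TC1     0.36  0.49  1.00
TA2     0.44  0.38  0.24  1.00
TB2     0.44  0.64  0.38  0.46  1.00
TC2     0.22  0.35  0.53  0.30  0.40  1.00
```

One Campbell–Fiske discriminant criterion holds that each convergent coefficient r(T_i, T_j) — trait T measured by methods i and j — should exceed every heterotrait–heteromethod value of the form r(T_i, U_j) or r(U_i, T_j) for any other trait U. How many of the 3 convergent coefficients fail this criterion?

1

Each convergent coefficient versus the relevant comparison correlations:
TA (methods 1·2): 0.44 vs {0.44, 0.38, 0.22, 0.24} → fail.
TB (methods 1·2): 0.64 vs {0.38, 0.44, 0.35, 0.38} → pass.
TC (methods 1·2): 0.53 vs {0.24, 0.22, 0.38, 0.35} → pass.
1 of 3 fail.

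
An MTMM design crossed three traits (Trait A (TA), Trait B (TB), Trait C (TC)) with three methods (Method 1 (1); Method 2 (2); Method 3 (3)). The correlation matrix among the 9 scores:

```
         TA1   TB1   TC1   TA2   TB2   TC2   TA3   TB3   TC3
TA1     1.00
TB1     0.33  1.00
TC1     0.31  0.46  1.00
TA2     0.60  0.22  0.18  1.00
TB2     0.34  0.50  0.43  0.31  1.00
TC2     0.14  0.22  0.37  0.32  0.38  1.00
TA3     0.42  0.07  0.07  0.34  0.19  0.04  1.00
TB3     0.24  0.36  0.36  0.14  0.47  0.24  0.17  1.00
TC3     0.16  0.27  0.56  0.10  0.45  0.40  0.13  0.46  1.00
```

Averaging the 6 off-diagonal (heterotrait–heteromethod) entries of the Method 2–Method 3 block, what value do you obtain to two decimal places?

HTHM values (method 2 × method 3): 0.14, 0.10, 0.19, 0.45, 0.04, 0.24; mean = 1.16/6 = 0.19.

0.19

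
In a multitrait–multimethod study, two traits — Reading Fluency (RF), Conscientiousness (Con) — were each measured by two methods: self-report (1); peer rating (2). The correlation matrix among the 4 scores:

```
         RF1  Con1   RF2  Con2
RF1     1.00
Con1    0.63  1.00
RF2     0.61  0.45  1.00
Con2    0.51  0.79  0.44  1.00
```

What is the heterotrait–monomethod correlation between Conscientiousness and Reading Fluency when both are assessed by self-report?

0.63

Different traits, same method: r(Con1, RF1) = 0.63.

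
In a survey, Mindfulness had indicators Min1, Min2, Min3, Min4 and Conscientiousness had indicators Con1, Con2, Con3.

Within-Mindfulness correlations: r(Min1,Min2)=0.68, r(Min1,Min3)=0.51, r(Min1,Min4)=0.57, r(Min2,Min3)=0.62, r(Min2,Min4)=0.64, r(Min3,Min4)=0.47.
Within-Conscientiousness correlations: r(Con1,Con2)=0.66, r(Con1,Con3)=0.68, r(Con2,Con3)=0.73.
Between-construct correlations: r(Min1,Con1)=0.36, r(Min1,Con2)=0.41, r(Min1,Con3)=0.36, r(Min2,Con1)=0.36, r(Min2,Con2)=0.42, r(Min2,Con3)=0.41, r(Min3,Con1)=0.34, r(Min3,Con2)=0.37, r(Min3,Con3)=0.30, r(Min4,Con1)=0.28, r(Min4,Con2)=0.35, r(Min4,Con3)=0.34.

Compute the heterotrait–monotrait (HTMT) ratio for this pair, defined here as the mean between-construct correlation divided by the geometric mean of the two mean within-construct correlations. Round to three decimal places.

Mean between = 4.30/12 = 0.3583.
Mean within-Min = 3.49/6 = 0.5817; mean within-Con = 2.07/3 = 0.6900.
Geometric mean = √(0.5817 × 0.6900) = 0.6335.
HTMT = 0.3583 / 0.6335 = 0.566.

0.566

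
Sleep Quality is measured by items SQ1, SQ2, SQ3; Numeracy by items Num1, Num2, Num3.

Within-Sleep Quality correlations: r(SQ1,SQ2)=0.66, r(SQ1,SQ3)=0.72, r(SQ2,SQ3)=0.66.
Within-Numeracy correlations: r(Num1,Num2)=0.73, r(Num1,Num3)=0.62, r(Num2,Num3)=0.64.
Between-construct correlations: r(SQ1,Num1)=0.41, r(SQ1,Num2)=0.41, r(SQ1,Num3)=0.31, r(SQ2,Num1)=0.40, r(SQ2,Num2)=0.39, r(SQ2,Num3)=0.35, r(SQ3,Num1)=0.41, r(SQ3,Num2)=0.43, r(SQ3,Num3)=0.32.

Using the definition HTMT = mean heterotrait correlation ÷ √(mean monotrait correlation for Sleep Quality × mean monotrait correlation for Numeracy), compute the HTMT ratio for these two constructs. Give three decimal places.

0.567

Mean heterotrait r = 3.43/9 = 0.3811.
Mean within-SQ = 2.04/3 = 0.6800; mean within-Num = 1.99/3 = 0.6633.
Geometric mean = √(0.6800 × 0.6633) = 0.6716.
HTMT = 0.3811 / 0.6716 = 0.567.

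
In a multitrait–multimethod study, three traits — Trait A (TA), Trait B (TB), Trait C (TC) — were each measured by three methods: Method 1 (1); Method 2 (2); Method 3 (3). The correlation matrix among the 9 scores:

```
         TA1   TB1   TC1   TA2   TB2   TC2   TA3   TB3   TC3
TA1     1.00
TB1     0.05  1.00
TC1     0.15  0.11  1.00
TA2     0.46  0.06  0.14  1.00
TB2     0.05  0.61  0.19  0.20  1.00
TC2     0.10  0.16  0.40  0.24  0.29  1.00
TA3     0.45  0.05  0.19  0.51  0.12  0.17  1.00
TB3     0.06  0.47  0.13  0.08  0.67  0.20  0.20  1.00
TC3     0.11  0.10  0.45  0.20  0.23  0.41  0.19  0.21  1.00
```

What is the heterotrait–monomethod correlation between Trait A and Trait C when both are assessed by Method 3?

0.19

Different traits, same method: r(TA3, TC3) = 0.19.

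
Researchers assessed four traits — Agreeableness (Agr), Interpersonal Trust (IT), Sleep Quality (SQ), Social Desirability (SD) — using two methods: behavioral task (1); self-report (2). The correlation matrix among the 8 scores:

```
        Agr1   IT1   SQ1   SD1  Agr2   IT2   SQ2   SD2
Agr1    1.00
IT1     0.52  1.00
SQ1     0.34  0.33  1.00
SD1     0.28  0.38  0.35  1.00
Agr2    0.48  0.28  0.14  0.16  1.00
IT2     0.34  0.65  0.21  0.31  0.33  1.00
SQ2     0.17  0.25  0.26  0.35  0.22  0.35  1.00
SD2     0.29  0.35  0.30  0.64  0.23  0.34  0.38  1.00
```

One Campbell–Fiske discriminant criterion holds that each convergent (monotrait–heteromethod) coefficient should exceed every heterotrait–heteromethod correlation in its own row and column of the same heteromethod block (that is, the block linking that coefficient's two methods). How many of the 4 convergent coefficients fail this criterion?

Checking each validity diagonal entry against its comparison values:
Agr (methods 1·2): 0.48 vs {0.34, 0.28, 0.17, 0.14, 0.29, 0.16} → pass.
IT (methods 1·2): 0.65 vs {0.28, 0.34, 0.25, 0.21, 0.35, 0.31} → pass.
SQ (methods 1·2): 0.26 vs {0.14, 0.17, 0.21, 0.25, 0.30, 0.35} → fail.
SD (methods 1·2): 0.64 vs {0.16, 0.29, 0.31, 0.35, 0.35, 0.30} → pass.
1 of 4 fail.

1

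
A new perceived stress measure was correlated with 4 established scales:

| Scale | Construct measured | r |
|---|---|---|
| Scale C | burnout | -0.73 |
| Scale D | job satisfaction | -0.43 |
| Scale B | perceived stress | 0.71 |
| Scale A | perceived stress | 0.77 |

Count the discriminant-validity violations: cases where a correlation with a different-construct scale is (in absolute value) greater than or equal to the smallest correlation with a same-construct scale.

1

Convergent (same construct = perceived stress): Scale B, Scale A.
Smallest convergent = 0.71. Discriminant |r|: 0.73, 0.43; count ≥ 0.71 → 1.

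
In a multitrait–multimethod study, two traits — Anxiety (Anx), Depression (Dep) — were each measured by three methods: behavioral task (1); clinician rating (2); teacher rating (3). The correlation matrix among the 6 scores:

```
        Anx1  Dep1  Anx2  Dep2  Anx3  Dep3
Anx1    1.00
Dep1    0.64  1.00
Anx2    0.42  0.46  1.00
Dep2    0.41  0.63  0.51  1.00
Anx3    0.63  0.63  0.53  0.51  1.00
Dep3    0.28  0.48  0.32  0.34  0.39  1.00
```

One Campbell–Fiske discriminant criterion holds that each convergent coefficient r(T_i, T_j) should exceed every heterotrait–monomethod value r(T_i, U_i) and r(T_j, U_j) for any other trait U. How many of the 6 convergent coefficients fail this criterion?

Convergent coefficients and their comparison sets:
Anx (methods 1·2): 0.42 vs {0.64, 0.51} → fail.
Anx (methods 1·3): 0.63 vs {0.64, 0.39} → fail.
Anx (methods 2·3): 0.53 vs {0.51, 0.39} → pass.
Dep (methods 1·2): 0.63 vs {0.64, 0.51} → fail.
Dep (methods 1·3): 0.48 vs {0.64, 0.39} → fail.
Dep (methods 2·3): 0.34 vs {0.51, 0.39} → fail.
5 of 6 fail.

5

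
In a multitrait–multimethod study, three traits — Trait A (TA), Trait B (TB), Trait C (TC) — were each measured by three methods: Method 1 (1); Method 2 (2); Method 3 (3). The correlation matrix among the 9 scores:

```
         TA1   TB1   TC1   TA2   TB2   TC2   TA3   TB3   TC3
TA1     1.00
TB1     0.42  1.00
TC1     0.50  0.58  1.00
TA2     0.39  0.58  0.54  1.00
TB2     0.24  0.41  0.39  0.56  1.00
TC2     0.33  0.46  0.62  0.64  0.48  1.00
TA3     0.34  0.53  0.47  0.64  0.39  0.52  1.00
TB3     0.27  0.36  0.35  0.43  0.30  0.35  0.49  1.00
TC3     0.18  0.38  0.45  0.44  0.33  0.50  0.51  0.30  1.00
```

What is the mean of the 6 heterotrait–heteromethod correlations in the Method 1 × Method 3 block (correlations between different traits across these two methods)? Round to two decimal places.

HTHM values (method 1 × method 3): 0.27, 0.18, 0.53, 0.38, 0.47, 0.35; mean = 2.18/6 = 0.36.

0.36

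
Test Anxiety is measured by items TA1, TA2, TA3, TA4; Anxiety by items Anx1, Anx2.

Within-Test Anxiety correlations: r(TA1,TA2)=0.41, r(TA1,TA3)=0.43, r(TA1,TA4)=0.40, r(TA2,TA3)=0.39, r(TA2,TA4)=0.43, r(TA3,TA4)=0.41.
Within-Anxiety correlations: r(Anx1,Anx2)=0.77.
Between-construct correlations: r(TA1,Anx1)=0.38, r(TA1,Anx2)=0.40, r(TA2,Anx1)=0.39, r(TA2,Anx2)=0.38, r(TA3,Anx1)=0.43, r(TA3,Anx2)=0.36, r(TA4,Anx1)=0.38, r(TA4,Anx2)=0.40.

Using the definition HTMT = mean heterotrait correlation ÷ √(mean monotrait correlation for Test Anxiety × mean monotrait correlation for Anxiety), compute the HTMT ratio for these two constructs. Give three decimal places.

Between-construct mean = 3.12/8 = 0.3900.
Mean within-TA = 2.47/6 = 0.4117; mean within-Anx = 0.77/1 = 0.7700.
Geometric mean = √(0.4117 × 0.7700) = 0.5630.
HTMT = 0.3900 / 0.5630 = 0.693.

0.693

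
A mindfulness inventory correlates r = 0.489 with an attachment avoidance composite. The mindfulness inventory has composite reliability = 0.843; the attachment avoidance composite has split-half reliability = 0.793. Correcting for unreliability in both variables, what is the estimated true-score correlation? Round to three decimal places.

0.598

r_true = r_obs / √(r_xx · r_yy) = 0.489 / √(0.843 × 0.793) = 0.489 / √0.668499 = 0.489 / 0.8176 ≈ 0.598.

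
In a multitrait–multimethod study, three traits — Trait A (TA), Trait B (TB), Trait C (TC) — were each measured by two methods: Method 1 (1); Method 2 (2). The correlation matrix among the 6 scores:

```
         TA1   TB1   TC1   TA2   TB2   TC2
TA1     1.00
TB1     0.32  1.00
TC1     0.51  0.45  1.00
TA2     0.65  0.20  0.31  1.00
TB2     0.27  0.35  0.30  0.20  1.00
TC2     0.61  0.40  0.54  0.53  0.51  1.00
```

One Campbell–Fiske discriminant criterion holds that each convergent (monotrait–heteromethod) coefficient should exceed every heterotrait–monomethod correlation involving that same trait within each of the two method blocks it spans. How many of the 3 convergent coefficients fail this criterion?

1

Convergent coefficients and their comparison sets:
TA (methods 1·2): 0.65 vs {0.32, 0.20, 0.51, 0.53} → pass.
TB (methods 1·2): 0.35 vs {0.32, 0.20, 0.45, 0.51} → fail.
TC (methods 1·2): 0.54 vs {0.51, 0.53, 0.45, 0.51} → pass.
1 of 3 fail.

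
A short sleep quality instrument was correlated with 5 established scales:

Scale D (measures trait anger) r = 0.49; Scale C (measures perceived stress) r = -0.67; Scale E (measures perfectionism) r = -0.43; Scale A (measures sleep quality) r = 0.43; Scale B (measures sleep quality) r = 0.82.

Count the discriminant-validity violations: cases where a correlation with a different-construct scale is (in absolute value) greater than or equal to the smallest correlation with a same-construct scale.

Convergent (same construct = sleep quality): Scale A, Scale B.
Smallest convergent = 0.43. Discriminant |r|: 0.49, 0.67, 0.43; count ≥ 0.43 → 3.

3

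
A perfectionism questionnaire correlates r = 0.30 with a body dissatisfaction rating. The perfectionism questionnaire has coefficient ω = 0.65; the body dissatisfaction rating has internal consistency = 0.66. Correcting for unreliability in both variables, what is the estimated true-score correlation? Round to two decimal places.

r_true = r_obs / √(r_xx · r_yy) = 0.30 / √(0.65 × 0.66) = 0.30 / √0.4290 = 0.30 / 0.6550 ≈ 0.46.

0.46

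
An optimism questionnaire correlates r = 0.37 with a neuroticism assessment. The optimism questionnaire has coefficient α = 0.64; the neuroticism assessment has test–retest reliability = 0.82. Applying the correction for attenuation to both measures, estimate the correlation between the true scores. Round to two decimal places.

0.51

r_true = r_obs / √(r_xx · r_yy) = 0.37 / √(0.64 × 0.82) = 0.37 / √0.5248 = 0.37 / 0.7244 ≈ 0.51.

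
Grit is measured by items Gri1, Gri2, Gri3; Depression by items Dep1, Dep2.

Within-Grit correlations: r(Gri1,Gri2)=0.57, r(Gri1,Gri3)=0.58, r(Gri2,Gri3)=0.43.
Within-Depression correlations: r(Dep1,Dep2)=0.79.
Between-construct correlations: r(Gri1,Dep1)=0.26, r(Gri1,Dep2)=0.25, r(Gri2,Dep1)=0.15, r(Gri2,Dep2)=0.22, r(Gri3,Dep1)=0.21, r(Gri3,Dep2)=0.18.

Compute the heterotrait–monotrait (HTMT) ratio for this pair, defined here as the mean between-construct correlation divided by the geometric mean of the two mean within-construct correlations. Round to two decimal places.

0.33

Between-construct mean = 1.27/6 = 0.2117.
Mean within-Gri = 1.58/3 = 0.5267; mean within-Dep = 0.79/1 = 0.7900.
Geometric mean = √(0.5267 × 0.7900) = 0.6451.
HTMT = 0.2117 / 0.6451 = 0.33.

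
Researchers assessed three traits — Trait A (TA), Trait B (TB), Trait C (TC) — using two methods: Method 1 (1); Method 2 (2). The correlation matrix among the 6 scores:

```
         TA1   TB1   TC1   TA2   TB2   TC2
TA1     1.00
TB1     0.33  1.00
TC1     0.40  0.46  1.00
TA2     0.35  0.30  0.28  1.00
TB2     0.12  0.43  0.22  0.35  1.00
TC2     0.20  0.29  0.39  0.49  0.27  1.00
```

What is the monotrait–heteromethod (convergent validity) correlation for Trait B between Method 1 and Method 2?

0.43

Same trait (TB), different methods: r(TB1, TB2) = 0.43.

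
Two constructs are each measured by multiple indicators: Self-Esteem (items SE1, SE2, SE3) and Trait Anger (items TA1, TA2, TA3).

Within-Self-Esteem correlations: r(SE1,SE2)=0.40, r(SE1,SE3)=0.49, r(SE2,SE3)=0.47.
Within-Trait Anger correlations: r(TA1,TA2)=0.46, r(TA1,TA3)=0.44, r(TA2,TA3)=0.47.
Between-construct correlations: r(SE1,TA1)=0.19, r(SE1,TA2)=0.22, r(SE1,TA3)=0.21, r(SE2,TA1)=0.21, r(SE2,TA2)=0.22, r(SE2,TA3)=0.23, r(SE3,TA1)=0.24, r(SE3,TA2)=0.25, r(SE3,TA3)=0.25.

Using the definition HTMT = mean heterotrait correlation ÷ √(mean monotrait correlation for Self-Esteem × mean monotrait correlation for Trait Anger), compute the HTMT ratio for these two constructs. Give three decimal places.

Mean between = 2.02/9 = 0.2244.
Mean within-SE = 1.36/3 = 0.4533; mean within-TA = 1.37/3 = 0.4567.
Geometric mean = √(0.4533 × 0.4567) = 0.4550.
HTMT = 0.2244 / 0.4550 = 0.493.

0.493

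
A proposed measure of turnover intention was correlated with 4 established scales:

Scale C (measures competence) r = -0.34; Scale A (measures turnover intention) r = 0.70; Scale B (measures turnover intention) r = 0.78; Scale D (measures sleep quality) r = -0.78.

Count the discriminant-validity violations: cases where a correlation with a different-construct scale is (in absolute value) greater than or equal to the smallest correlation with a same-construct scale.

Convergent (same construct = turnover intention): Scale A, Scale B.
Smallest convergent = 0.70. Discriminant |r|: 0.34, 0.78; count ≥ 0.70 → 1.

1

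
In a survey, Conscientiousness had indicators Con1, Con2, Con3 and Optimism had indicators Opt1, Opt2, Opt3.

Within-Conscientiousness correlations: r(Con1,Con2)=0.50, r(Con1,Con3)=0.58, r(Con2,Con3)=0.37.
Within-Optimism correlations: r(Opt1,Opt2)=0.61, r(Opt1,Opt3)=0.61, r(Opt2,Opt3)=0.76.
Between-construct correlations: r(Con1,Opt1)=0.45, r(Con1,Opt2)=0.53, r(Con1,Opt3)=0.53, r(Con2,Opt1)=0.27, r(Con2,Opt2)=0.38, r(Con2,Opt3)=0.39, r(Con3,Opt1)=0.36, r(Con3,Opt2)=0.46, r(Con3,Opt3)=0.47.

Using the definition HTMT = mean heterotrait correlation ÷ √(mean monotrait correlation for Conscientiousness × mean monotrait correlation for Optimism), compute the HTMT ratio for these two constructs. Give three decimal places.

0.755

Mean heterotrait r = 3.84/9 = 0.4267.
Mean within-Con = 1.45/3 = 0.4833; mean within-Opt = 1.98/3 = 0.6600.
Geometric mean = √(0.4833 × 0.6600) = 0.5648.
HTMT = 0.4267 / 0.5648 = 0.755.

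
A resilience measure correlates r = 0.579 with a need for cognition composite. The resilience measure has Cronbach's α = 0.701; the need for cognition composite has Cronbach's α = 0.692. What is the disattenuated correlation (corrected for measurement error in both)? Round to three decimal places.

r_true = r_obs / √(r_xx · r_yy) = 0.579 / √(0.701 × 0.692) = 0.579 / √0.485092 = 0.579 / 0.6965 ≈ 0.831.

0.831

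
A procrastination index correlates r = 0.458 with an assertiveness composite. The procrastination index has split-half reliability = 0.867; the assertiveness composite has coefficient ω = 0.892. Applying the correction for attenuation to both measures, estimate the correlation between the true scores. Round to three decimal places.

0.521

r_true = r_obs / √(r_xx · r_yy) = 0.458 / √(0.867 × 0.892) = 0.458 / √0.773364 = 0.458 / 0.8794 ≈ 0.521.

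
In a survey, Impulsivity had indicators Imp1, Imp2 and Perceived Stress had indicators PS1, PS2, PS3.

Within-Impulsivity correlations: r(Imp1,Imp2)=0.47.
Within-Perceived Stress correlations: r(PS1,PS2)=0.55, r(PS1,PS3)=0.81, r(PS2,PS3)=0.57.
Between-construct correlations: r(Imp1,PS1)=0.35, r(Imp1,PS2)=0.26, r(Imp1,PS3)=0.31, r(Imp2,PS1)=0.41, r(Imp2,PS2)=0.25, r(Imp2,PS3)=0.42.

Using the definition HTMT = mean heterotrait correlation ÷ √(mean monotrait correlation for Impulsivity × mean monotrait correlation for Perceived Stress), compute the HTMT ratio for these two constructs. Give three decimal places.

Between-construct mean = 2.00/6 = 0.3333.
Mean within-Imp = 0.47/1 = 0.4700; mean within-PS = 1.93/3 = 0.6433.
Geometric mean = √(0.4700 × 0.6433) = 0.5499.
HTMT = 0.3333 / 0.5499 = 0.606.

0.606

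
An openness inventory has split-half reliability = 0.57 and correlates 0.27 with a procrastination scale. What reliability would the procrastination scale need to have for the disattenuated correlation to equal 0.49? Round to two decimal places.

0.53

r_true = r_obs / √(r_xx · r_yy) ⇒ 0.49 = 0.27 / √(0.57 · r_yy).
√(0.57 · r_yy) = 0.27 / 0.49 = 0.5510; 0.57 · r_yy = 0.3036; r_yy = 0.3036 / 0.57 ≈ 0.53.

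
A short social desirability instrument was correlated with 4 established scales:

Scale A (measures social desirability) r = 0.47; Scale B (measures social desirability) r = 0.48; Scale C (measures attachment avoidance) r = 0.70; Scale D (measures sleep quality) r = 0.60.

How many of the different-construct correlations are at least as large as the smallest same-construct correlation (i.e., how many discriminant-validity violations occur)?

Convergent (same construct = social desirability): Scale A, Scale B.
Smallest convergent = 0.47. Discriminant values: 0.70, 0.60; count ≥ 0.47 → 2.

2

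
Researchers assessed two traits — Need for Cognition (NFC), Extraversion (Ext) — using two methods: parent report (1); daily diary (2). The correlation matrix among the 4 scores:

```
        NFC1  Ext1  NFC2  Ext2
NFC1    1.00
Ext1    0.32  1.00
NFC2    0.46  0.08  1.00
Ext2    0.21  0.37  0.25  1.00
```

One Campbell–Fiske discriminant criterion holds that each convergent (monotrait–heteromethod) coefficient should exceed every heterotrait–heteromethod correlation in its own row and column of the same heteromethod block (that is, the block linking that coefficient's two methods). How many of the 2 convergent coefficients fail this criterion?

0

Convergent coefficients and their comparison sets:
NFC (methods 1·2): 0.46 vs {0.21, 0.08} → pass.
Ext (methods 1·2): 0.37 vs {0.08, 0.21} → pass.
0 of 2 fail.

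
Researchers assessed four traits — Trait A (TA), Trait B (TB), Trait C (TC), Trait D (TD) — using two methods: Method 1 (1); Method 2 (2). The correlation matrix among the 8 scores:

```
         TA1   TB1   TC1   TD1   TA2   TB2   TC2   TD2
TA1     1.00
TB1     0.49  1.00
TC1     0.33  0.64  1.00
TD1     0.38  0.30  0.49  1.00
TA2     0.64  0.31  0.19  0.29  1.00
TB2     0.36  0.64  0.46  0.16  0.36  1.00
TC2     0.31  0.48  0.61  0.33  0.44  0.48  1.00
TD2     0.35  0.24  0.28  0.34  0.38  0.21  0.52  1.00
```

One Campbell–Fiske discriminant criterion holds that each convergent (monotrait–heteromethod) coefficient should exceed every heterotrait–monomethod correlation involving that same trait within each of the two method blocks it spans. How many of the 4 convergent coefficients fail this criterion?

Convergent coefficients and their comparison sets:
TA (methods 1·2): 0.64 vs {0.49, 0.36, 0.33, 0.44, 0.38, 0.38} → pass.
TB (methods 1·2): 0.64 vs {0.49, 0.36, 0.64, 0.48, 0.30, 0.21} → fail.
TC (methods 1·2): 0.61 vs {0.33, 0.44, 0.64, 0.48, 0.49, 0.52} → fail.
TD (methods 1·2): 0.34 vs {0.38, 0.38, 0.30, 0.21, 0.49, 0.52} → fail.
3 of 4 fail.

3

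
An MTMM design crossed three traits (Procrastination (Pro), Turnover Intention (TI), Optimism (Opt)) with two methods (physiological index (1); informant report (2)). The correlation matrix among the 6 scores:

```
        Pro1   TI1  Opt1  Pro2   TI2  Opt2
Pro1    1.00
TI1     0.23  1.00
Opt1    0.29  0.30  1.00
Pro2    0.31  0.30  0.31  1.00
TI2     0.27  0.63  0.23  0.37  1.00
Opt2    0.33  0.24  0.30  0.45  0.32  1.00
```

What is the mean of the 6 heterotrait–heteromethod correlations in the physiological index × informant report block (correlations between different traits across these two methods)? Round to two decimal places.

0.28

HTHM values (method 1 × method 2): 0.27, 0.33, 0.30, 0.24, 0.31, 0.23; mean = 1.68/6 = 0.28.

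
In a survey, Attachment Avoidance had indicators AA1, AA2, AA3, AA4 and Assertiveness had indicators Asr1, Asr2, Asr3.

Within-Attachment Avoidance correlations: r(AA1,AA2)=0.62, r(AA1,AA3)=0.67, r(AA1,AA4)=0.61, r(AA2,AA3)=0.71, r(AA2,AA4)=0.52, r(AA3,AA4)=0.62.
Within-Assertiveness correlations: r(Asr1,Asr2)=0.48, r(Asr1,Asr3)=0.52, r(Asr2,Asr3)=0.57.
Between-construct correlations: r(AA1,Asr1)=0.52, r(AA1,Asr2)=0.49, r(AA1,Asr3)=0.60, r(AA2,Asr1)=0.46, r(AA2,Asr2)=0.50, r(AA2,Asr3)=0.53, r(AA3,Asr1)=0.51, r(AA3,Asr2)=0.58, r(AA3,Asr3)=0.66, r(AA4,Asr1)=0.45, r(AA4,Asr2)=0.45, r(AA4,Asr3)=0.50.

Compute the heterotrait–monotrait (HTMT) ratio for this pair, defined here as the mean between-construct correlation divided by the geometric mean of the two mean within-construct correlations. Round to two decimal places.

0.91

Mean heterotrait r = 6.25/12 = 0.5208.
Mean within-AA = 3.75/6 = 0.6250; mean within-Asr = 1.57/3 = 0.5233.
Geometric mean = √(0.6250 × 0.5233) = 0.5719.
HTMT = 0.5208 / 0.5719 = 0.91.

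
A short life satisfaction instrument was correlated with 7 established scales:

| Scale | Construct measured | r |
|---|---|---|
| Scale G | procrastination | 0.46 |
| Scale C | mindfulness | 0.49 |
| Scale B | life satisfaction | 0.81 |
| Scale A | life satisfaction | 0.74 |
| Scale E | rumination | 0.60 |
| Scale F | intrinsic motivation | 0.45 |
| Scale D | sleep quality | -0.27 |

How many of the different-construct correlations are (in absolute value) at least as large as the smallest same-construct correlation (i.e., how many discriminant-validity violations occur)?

Convergent (same construct = life satisfaction): Scale B, Scale A.
Smallest convergent = 0.74. Discriminant |r|: 0.46, 0.49, 0.60, 0.45, 0.27; count ≥ 0.74 → 0.

0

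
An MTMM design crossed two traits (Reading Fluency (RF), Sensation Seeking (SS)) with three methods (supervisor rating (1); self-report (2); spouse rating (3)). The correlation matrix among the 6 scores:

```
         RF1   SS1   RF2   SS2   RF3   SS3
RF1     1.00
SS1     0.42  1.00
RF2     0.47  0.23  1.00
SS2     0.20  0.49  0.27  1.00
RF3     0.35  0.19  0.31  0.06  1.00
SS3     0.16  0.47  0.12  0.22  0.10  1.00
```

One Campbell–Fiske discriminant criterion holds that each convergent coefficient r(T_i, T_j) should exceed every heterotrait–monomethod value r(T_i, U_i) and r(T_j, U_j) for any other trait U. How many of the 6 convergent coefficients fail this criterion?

2

Convergent coefficients and their comparison sets:
RF (methods 1·2): 0.47 vs {0.42, 0.27} → pass.
RF (methods 1·3): 0.35 vs {0.42, 0.10} → fail.
RF (methods 2·3): 0.31 vs {0.27, 0.10} → pass.
SS (methods 1·2): 0.49 vs {0.42, 0.27} → pass.
SS (methods 1·3): 0.47 vs {0.42, 0.10} → pass.
SS (methods 2·3): 0.22 vs {0.27, 0.10} → fail.
2 of 6 fail.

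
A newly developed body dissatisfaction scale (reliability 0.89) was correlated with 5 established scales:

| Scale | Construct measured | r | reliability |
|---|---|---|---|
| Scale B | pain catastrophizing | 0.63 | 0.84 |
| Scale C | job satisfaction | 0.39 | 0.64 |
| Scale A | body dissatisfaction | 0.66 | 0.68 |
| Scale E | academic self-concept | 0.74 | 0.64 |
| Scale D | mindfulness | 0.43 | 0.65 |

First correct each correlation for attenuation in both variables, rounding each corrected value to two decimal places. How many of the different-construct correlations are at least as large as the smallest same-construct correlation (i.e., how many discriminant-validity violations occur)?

1

Disattenuated r (r / √(r_scale · r_new)):
  Scale B (disc): 0.63 / √(0.84·0.89) = 0.73
  Scale C (disc): 0.39 / √(0.64·0.89) = 0.52
  Scale A (conv): 0.66 / √(0.68·0.89) = 0.85
  Scale E (disc): 0.74 / √(0.64·0.89) = 0.98
  Scale D (disc): 0.43 / √(0.65·0.89) = 0.57
Smallest convergent = 0.85. Discriminant values: 0.73, 0.52, 0.98, 0.57; count ≥ 0.85 → 1.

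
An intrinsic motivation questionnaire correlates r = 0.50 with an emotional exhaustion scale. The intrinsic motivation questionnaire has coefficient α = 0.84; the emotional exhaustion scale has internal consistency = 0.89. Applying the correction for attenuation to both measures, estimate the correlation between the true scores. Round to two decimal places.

0.58

r_true = r_obs / √(r_xx · r_yy) = 0.50 / √(0.84 × 0.89) = 0.50 / √0.7476 = 0.50 / 0.8646 ≈ 0.58.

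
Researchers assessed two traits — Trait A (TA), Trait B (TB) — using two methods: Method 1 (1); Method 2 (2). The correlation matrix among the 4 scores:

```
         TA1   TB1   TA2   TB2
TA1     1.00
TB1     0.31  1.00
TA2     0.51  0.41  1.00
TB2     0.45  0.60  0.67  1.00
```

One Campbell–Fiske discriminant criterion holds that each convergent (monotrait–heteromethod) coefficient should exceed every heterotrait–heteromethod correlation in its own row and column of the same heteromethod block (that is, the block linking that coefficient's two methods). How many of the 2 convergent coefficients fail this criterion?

Each convergent coefficient versus the relevant comparison correlations:
TA (methods 1·2): 0.51 vs {0.45, 0.41} → pass.
TB (methods 1·2): 0.60 vs {0.41, 0.45} → pass.
0 of 2 fail.

0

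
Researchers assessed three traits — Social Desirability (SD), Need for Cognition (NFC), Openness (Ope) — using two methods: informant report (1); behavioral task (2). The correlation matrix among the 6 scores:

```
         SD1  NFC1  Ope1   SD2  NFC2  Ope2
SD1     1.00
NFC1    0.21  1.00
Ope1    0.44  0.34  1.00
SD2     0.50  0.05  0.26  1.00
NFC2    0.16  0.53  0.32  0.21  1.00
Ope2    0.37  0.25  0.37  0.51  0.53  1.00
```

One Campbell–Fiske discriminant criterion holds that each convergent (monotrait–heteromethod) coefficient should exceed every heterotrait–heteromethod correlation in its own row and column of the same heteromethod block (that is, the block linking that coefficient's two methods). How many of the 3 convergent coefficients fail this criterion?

Each convergent coefficient versus the relevant comparison correlations:
SD (methods 1·2): 0.50 vs {0.16, 0.05, 0.37, 0.26} → pass.
NFC (methods 1·2): 0.53 vs {0.05, 0.16, 0.25, 0.32} → pass.
Ope (methods 1·2): 0.37 vs {0.26, 0.37, 0.32, 0.25} → fail.
1 of 3 fail.

1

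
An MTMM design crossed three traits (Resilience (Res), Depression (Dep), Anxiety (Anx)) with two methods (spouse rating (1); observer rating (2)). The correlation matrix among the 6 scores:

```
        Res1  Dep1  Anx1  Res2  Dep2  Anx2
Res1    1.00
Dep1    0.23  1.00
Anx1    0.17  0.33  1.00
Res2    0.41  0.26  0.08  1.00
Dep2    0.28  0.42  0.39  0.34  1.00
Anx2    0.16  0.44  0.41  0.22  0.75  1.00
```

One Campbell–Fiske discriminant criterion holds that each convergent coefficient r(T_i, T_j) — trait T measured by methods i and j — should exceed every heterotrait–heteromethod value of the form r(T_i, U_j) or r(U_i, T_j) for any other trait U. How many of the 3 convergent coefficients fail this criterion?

2

Convergent coefficients and their comparison sets:
Res (methods 1·2): 0.41 vs {0.28, 0.26, 0.16, 0.08} → pass.
Dep (methods 1·2): 0.42 vs {0.26, 0.28, 0.44, 0.39} → fail.
Anx (methods 1·2): 0.41 vs {0.08, 0.16, 0.39, 0.44} → fail.
2 of 3 fail.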